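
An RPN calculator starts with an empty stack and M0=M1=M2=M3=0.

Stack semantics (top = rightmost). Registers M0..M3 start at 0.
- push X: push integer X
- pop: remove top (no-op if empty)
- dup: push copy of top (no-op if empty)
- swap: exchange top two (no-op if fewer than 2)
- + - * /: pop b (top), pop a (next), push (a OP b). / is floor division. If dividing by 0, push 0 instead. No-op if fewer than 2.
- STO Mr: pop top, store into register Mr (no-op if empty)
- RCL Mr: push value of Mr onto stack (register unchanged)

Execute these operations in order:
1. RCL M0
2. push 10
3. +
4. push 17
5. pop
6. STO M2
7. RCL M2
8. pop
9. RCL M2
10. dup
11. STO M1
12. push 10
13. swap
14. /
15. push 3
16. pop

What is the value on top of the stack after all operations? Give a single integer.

Answer: 1

Derivation:
After op 1 (RCL M0): stack=[0] mem=[0,0,0,0]
After op 2 (push 10): stack=[0,10] mem=[0,0,0,0]
After op 3 (+): stack=[10] mem=[0,0,0,0]
After op 4 (push 17): stack=[10,17] mem=[0,0,0,0]
After op 5 (pop): stack=[10] mem=[0,0,0,0]
After op 6 (STO M2): stack=[empty] mem=[0,0,10,0]
After op 7 (RCL M2): stack=[10] mem=[0,0,10,0]
After op 8 (pop): stack=[empty] mem=[0,0,10,0]
After op 9 (RCL M2): stack=[10] mem=[0,0,10,0]
After op 10 (dup): stack=[10,10] mem=[0,0,10,0]
After op 11 (STO M1): stack=[10] mem=[0,10,10,0]
After op 12 (push 10): stack=[10,10] mem=[0,10,10,0]
After op 13 (swap): stack=[10,10] mem=[0,10,10,0]
After op 14 (/): stack=[1] mem=[0,10,10,0]
After op 15 (push 3): stack=[1,3] mem=[0,10,10,0]
After op 16 (pop): stack=[1] mem=[0,10,10,0]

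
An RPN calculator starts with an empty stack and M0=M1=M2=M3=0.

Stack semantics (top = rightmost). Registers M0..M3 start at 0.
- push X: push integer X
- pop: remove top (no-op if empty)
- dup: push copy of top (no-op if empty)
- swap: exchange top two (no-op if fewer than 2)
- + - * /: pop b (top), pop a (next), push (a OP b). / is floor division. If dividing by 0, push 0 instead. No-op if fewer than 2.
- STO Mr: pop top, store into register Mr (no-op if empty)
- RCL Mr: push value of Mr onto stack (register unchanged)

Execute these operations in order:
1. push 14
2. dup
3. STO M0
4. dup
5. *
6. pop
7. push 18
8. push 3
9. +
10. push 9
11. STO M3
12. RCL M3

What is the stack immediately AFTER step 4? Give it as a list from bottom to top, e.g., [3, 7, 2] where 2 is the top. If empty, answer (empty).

After op 1 (push 14): stack=[14] mem=[0,0,0,0]
After op 2 (dup): stack=[14,14] mem=[0,0,0,0]
After op 3 (STO M0): stack=[14] mem=[14,0,0,0]
After op 4 (dup): stack=[14,14] mem=[14,0,0,0]

[14, 14]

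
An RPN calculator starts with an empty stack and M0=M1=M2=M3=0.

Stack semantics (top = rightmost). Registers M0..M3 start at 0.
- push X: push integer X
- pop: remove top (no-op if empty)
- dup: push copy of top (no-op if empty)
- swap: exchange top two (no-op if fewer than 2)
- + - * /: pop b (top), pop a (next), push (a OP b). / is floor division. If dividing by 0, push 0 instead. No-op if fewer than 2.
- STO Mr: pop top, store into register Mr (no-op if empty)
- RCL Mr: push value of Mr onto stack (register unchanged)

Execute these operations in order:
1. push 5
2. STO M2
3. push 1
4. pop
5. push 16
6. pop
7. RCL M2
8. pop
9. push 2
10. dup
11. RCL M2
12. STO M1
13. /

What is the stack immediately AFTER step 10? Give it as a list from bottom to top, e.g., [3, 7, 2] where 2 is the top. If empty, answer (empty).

After op 1 (push 5): stack=[5] mem=[0,0,0,0]
After op 2 (STO M2): stack=[empty] mem=[0,0,5,0]
After op 3 (push 1): stack=[1] mem=[0,0,5,0]
After op 4 (pop): stack=[empty] mem=[0,0,5,0]
After op 5 (push 16): stack=[16] mem=[0,0,5,0]
After op 6 (pop): stack=[empty] mem=[0,0,5,0]
After op 7 (RCL M2): stack=[5] mem=[0,0,5,0]
After op 8 (pop): stack=[empty] mem=[0,0,5,0]
After op 9 (push 2): stack=[2] mem=[0,0,5,0]
After op 10 (dup): stack=[2,2] mem=[0,0,5,0]

[2, 2]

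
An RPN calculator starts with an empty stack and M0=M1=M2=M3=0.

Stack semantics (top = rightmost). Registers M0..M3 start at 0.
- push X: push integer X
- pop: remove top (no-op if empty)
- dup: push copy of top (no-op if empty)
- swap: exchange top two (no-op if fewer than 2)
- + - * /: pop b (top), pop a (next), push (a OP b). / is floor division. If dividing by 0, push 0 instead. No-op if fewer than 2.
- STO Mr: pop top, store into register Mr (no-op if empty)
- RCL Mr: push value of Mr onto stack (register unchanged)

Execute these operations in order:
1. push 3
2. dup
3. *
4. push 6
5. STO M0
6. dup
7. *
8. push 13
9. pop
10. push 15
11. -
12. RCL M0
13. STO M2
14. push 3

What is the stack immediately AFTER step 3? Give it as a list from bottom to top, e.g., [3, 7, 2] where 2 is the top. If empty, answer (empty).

After op 1 (push 3): stack=[3] mem=[0,0,0,0]
After op 2 (dup): stack=[3,3] mem=[0,0,0,0]
After op 3 (*): stack=[9] mem=[0,0,0,0]

[9]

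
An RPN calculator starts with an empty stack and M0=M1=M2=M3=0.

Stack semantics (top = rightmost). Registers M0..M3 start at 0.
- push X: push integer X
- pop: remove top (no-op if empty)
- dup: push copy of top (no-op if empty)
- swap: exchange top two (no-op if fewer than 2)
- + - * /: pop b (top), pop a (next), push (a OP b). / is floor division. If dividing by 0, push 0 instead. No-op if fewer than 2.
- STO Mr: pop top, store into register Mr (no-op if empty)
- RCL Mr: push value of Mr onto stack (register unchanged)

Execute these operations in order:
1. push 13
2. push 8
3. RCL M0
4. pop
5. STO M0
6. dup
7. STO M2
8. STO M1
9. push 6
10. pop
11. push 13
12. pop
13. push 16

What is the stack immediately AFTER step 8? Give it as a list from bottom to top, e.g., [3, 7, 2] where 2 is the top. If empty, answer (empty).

After op 1 (push 13): stack=[13] mem=[0,0,0,0]
After op 2 (push 8): stack=[13,8] mem=[0,0,0,0]
After op 3 (RCL M0): stack=[13,8,0] mem=[0,0,0,0]
After op 4 (pop): stack=[13,8] mem=[0,0,0,0]
After op 5 (STO M0): stack=[13] mem=[8,0,0,0]
After op 6 (dup): stack=[13,13] mem=[8,0,0,0]
After op 7 (STO M2): stack=[13] mem=[8,0,13,0]
After op 8 (STO M1): stack=[empty] mem=[8,13,13,0]

(empty)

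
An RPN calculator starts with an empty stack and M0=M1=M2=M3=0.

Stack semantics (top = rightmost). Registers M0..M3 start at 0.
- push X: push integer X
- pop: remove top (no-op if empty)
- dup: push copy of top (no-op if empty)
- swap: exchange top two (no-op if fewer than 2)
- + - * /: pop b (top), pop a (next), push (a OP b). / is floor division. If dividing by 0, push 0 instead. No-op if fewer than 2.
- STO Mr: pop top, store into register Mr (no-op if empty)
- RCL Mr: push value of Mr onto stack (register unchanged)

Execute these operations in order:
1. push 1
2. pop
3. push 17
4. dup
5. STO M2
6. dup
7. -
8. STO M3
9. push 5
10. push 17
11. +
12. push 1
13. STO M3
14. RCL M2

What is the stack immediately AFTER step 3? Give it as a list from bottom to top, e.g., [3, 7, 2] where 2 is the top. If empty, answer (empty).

After op 1 (push 1): stack=[1] mem=[0,0,0,0]
After op 2 (pop): stack=[empty] mem=[0,0,0,0]
After op 3 (push 17): stack=[17] mem=[0,0,0,0]

[17]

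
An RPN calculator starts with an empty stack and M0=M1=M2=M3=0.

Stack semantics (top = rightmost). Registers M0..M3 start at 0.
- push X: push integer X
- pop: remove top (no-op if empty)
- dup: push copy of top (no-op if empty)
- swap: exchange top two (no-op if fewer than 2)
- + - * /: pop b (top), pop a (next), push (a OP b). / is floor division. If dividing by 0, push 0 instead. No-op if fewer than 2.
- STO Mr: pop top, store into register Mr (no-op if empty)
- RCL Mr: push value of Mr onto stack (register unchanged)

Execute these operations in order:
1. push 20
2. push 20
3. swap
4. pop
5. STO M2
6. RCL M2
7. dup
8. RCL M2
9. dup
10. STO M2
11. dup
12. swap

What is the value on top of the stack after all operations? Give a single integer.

After op 1 (push 20): stack=[20] mem=[0,0,0,0]
After op 2 (push 20): stack=[20,20] mem=[0,0,0,0]
After op 3 (swap): stack=[20,20] mem=[0,0,0,0]
After op 4 (pop): stack=[20] mem=[0,0,0,0]
After op 5 (STO M2): stack=[empty] mem=[0,0,20,0]
After op 6 (RCL M2): stack=[20] mem=[0,0,20,0]
After op 7 (dup): stack=[20,20] mem=[0,0,20,0]
After op 8 (RCL M2): stack=[20,20,20] mem=[0,0,20,0]
After op 9 (dup): stack=[20,20,20,20] mem=[0,0,20,0]
After op 10 (STO M2): stack=[20,20,20] mem=[0,0,20,0]
After op 11 (dup): stack=[20,20,20,20] mem=[0,0,20,0]
After op 12 (swap): stack=[20,20,20,20] mem=[0,0,20,0]

Answer: 20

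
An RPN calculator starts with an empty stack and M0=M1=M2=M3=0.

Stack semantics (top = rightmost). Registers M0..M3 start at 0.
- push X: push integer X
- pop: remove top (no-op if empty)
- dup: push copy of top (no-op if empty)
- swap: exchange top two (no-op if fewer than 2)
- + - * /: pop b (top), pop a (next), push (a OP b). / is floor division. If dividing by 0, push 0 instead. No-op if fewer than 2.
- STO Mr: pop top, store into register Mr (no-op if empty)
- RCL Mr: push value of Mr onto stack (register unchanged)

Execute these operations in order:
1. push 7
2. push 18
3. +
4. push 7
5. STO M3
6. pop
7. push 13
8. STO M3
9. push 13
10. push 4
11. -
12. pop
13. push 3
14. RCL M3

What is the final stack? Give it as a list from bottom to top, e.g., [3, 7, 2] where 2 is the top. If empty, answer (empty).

Answer: [3, 13]

Derivation:
After op 1 (push 7): stack=[7] mem=[0,0,0,0]
After op 2 (push 18): stack=[7,18] mem=[0,0,0,0]
After op 3 (+): stack=[25] mem=[0,0,0,0]
After op 4 (push 7): stack=[25,7] mem=[0,0,0,0]
After op 5 (STO M3): stack=[25] mem=[0,0,0,7]
After op 6 (pop): stack=[empty] mem=[0,0,0,7]
After op 7 (push 13): stack=[13] mem=[0,0,0,7]
After op 8 (STO M3): stack=[empty] mem=[0,0,0,13]
After op 9 (push 13): stack=[13] mem=[0,0,0,13]
After op 10 (push 4): stack=[13,4] mem=[0,0,0,13]
After op 11 (-): stack=[9] mem=[0,0,0,13]
After op 12 (pop): stack=[empty] mem=[0,0,0,13]
After op 13 (push 3): stack=[3] mem=[0,0,0,13]
After op 14 (RCL M3): stack=[3,13] mem=[0,0,0,13]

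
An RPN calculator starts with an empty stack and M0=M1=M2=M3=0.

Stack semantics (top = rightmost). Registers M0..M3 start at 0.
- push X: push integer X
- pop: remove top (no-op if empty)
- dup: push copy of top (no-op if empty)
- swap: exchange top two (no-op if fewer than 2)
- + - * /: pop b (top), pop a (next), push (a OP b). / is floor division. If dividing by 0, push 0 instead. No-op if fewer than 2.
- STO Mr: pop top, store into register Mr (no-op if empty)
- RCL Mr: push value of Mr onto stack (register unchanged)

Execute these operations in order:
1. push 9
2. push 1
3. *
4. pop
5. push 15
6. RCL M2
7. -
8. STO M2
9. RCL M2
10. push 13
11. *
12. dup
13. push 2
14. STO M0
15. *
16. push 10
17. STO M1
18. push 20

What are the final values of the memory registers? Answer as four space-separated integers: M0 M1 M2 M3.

After op 1 (push 9): stack=[9] mem=[0,0,0,0]
After op 2 (push 1): stack=[9,1] mem=[0,0,0,0]
After op 3 (*): stack=[9] mem=[0,0,0,0]
After op 4 (pop): stack=[empty] mem=[0,0,0,0]
After op 5 (push 15): stack=[15] mem=[0,0,0,0]
After op 6 (RCL M2): stack=[15,0] mem=[0,0,0,0]
After op 7 (-): stack=[15] mem=[0,0,0,0]
After op 8 (STO M2): stack=[empty] mem=[0,0,15,0]
After op 9 (RCL M2): stack=[15] mem=[0,0,15,0]
After op 10 (push 13): stack=[15,13] mem=[0,0,15,0]
After op 11 (*): stack=[195] mem=[0,0,15,0]
After op 12 (dup): stack=[195,195] mem=[0,0,15,0]
After op 13 (push 2): stack=[195,195,2] mem=[0,0,15,0]
After op 14 (STO M0): stack=[195,195] mem=[2,0,15,0]
After op 15 (*): stack=[38025] mem=[2,0,15,0]
After op 16 (push 10): stack=[38025,10] mem=[2,0,15,0]
After op 17 (STO M1): stack=[38025] mem=[2,10,15,0]
After op 18 (push 20): stack=[38025,20] mem=[2,10,15,0]

Answer: 2 10 15 0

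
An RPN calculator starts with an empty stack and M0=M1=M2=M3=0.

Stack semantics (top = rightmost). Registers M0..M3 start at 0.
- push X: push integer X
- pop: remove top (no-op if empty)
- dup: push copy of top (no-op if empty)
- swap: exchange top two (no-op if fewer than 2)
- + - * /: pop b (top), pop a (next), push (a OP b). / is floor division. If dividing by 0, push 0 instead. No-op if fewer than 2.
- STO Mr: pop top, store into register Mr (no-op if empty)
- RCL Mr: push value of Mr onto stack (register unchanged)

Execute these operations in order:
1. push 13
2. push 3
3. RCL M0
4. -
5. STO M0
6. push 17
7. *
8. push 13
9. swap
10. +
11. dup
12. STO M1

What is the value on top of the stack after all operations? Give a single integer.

After op 1 (push 13): stack=[13] mem=[0,0,0,0]
After op 2 (push 3): stack=[13,3] mem=[0,0,0,0]
After op 3 (RCL M0): stack=[13,3,0] mem=[0,0,0,0]
After op 4 (-): stack=[13,3] mem=[0,0,0,0]
After op 5 (STO M0): stack=[13] mem=[3,0,0,0]
After op 6 (push 17): stack=[13,17] mem=[3,0,0,0]
After op 7 (*): stack=[221] mem=[3,0,0,0]
After op 8 (push 13): stack=[221,13] mem=[3,0,0,0]
After op 9 (swap): stack=[13,221] mem=[3,0,0,0]
After op 10 (+): stack=[234] mem=[3,0,0,0]
After op 11 (dup): stack=[234,234] mem=[3,0,0,0]
After op 12 (STO M1): stack=[234] mem=[3,234,0,0]

Answer: 234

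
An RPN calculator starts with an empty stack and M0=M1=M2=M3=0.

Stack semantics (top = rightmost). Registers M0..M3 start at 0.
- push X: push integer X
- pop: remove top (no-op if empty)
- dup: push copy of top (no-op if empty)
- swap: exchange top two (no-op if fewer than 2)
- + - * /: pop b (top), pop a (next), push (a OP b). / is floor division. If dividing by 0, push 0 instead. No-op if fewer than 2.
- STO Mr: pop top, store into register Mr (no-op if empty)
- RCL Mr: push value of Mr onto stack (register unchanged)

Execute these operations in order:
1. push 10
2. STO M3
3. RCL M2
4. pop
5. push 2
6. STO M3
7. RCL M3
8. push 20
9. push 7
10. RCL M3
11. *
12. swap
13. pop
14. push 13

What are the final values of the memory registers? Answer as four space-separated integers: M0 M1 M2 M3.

After op 1 (push 10): stack=[10] mem=[0,0,0,0]
After op 2 (STO M3): stack=[empty] mem=[0,0,0,10]
After op 3 (RCL M2): stack=[0] mem=[0,0,0,10]
After op 4 (pop): stack=[empty] mem=[0,0,0,10]
After op 5 (push 2): stack=[2] mem=[0,0,0,10]
After op 6 (STO M3): stack=[empty] mem=[0,0,0,2]
After op 7 (RCL M3): stack=[2] mem=[0,0,0,2]
After op 8 (push 20): stack=[2,20] mem=[0,0,0,2]
After op 9 (push 7): stack=[2,20,7] mem=[0,0,0,2]
After op 10 (RCL M3): stack=[2,20,7,2] mem=[0,0,0,2]
After op 11 (*): stack=[2,20,14] mem=[0,0,0,2]
After op 12 (swap): stack=[2,14,20] mem=[0,0,0,2]
After op 13 (pop): stack=[2,14] mem=[0,0,0,2]
After op 14 (push 13): stack=[2,14,13] mem=[0,0,0,2]

Answer: 0 0 0 2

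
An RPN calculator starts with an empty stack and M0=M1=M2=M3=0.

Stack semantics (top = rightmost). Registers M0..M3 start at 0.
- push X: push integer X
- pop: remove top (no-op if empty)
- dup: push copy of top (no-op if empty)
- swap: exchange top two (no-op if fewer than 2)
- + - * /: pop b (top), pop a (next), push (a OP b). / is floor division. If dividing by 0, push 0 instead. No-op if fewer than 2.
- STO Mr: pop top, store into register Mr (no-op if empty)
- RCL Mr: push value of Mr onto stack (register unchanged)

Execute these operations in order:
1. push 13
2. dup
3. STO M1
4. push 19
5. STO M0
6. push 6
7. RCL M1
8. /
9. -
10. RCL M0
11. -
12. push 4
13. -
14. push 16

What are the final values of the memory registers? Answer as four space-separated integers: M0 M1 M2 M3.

Answer: 19 13 0 0

Derivation:
After op 1 (push 13): stack=[13] mem=[0,0,0,0]
After op 2 (dup): stack=[13,13] mem=[0,0,0,0]
After op 3 (STO M1): stack=[13] mem=[0,13,0,0]
After op 4 (push 19): stack=[13,19] mem=[0,13,0,0]
After op 5 (STO M0): stack=[13] mem=[19,13,0,0]
After op 6 (push 6): stack=[13,6] mem=[19,13,0,0]
After op 7 (RCL M1): stack=[13,6,13] mem=[19,13,0,0]
After op 8 (/): stack=[13,0] mem=[19,13,0,0]
After op 9 (-): stack=[13] mem=[19,13,0,0]
After op 10 (RCL M0): stack=[13,19] mem=[19,13,0,0]
After op 11 (-): stack=[-6] mem=[19,13,0,0]
After op 12 (push 4): stack=[-6,4] mem=[19,13,0,0]
After op 13 (-): stack=[-10] mem=[19,13,0,0]
After op 14 (push 16): stack=[-10,16] mem=[19,13,0,0]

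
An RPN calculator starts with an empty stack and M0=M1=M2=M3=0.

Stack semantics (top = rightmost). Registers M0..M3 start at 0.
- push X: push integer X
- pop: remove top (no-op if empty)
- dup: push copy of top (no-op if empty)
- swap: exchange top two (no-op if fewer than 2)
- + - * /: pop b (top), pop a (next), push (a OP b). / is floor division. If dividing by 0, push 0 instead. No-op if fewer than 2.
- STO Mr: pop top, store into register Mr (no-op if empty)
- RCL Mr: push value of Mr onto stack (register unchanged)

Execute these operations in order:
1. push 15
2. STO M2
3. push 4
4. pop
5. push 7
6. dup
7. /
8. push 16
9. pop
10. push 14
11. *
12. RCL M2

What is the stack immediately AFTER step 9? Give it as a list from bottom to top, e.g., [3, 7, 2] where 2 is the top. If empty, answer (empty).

After op 1 (push 15): stack=[15] mem=[0,0,0,0]
After op 2 (STO M2): stack=[empty] mem=[0,0,15,0]
After op 3 (push 4): stack=[4] mem=[0,0,15,0]
After op 4 (pop): stack=[empty] mem=[0,0,15,0]
After op 5 (push 7): stack=[7] mem=[0,0,15,0]
After op 6 (dup): stack=[7,7] mem=[0,0,15,0]
After op 7 (/): stack=[1] mem=[0,0,15,0]
After op 8 (push 16): stack=[1,16] mem=[0,0,15,0]
After op 9 (pop): stack=[1] mem=[0,0,15,0]

[1]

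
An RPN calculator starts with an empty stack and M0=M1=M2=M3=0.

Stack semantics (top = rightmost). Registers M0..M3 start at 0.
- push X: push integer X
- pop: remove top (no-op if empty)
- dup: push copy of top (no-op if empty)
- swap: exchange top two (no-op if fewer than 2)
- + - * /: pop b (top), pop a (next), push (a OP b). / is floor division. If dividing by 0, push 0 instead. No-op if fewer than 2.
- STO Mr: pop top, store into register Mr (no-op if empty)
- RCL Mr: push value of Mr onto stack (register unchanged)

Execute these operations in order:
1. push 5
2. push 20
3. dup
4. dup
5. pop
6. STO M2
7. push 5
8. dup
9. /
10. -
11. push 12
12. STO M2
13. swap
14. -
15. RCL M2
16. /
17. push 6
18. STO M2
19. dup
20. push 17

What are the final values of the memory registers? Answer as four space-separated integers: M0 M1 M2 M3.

Answer: 0 0 6 0

Derivation:
After op 1 (push 5): stack=[5] mem=[0,0,0,0]
After op 2 (push 20): stack=[5,20] mem=[0,0,0,0]
After op 3 (dup): stack=[5,20,20] mem=[0,0,0,0]
After op 4 (dup): stack=[5,20,20,20] mem=[0,0,0,0]
After op 5 (pop): stack=[5,20,20] mem=[0,0,0,0]
After op 6 (STO M2): stack=[5,20] mem=[0,0,20,0]
After op 7 (push 5): stack=[5,20,5] mem=[0,0,20,0]
After op 8 (dup): stack=[5,20,5,5] mem=[0,0,20,0]
After op 9 (/): stack=[5,20,1] mem=[0,0,20,0]
After op 10 (-): stack=[5,19] mem=[0,0,20,0]
After op 11 (push 12): stack=[5,19,12] mem=[0,0,20,0]
After op 12 (STO M2): stack=[5,19] mem=[0,0,12,0]
After op 13 (swap): stack=[19,5] mem=[0,0,12,0]
After op 14 (-): stack=[14] mem=[0,0,12,0]
After op 15 (RCL M2): stack=[14,12] mem=[0,0,12,0]
After op 16 (/): stack=[1] mem=[0,0,12,0]
After op 17 (push 6): stack=[1,6] mem=[0,0,12,0]
After op 18 (STO M2): stack=[1] mem=[0,0,6,0]
After op 19 (dup): stack=[1,1] mem=[0,0,6,0]
After op 20 (push 17): stack=[1,1,17] mem=[0,0,6,0]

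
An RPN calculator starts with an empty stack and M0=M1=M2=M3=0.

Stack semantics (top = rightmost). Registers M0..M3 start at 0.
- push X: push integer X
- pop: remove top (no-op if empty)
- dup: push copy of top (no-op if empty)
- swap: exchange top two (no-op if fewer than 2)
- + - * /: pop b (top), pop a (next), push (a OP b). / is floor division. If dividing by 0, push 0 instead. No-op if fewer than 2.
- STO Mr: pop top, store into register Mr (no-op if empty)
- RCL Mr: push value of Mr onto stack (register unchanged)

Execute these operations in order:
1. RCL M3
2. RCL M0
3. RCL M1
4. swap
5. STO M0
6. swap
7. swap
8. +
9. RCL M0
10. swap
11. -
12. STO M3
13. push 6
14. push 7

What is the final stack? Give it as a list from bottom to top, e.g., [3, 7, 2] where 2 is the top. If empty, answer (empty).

After op 1 (RCL M3): stack=[0] mem=[0,0,0,0]
After op 2 (RCL M0): stack=[0,0] mem=[0,0,0,0]
After op 3 (RCL M1): stack=[0,0,0] mem=[0,0,0,0]
After op 4 (swap): stack=[0,0,0] mem=[0,0,0,0]
After op 5 (STO M0): stack=[0,0] mem=[0,0,0,0]
After op 6 (swap): stack=[0,0] mem=[0,0,0,0]
After op 7 (swap): stack=[0,0] mem=[0,0,0,0]
After op 8 (+): stack=[0] mem=[0,0,0,0]
After op 9 (RCL M0): stack=[0,0] mem=[0,0,0,0]
After op 10 (swap): stack=[0,0] mem=[0,0,0,0]
After op 11 (-): stack=[0] mem=[0,0,0,0]
After op 12 (STO M3): stack=[empty] mem=[0,0,0,0]
After op 13 (push 6): stack=[6] mem=[0,0,0,0]
After op 14 (push 7): stack=[6,7] mem=[0,0,0,0]

Answer: [6, 7]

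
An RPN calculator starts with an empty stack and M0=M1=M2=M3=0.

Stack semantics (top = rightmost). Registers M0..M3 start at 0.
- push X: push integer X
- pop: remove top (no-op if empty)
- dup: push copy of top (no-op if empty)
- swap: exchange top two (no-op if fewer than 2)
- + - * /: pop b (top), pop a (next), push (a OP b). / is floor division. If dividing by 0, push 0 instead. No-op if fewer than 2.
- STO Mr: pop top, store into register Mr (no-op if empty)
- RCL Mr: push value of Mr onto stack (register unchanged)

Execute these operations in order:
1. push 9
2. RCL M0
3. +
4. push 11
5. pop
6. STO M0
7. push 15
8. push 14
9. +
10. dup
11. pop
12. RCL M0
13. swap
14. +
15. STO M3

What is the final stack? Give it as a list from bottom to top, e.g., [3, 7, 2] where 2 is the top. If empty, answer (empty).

After op 1 (push 9): stack=[9] mem=[0,0,0,0]
After op 2 (RCL M0): stack=[9,0] mem=[0,0,0,0]
After op 3 (+): stack=[9] mem=[0,0,0,0]
After op 4 (push 11): stack=[9,11] mem=[0,0,0,0]
After op 5 (pop): stack=[9] mem=[0,0,0,0]
After op 6 (STO M0): stack=[empty] mem=[9,0,0,0]
After op 7 (push 15): stack=[15] mem=[9,0,0,0]
After op 8 (push 14): stack=[15,14] mem=[9,0,0,0]
After op 9 (+): stack=[29] mem=[9,0,0,0]
After op 10 (dup): stack=[29,29] mem=[9,0,0,0]
After op 11 (pop): stack=[29] mem=[9,0,0,0]
After op 12 (RCL M0): stack=[29,9] mem=[9,0,0,0]
After op 13 (swap): stack=[9,29] mem=[9,0,0,0]
After op 14 (+): stack=[38] mem=[9,0,0,0]
After op 15 (STO M3): stack=[empty] mem=[9,0,0,38]

Answer: (empty)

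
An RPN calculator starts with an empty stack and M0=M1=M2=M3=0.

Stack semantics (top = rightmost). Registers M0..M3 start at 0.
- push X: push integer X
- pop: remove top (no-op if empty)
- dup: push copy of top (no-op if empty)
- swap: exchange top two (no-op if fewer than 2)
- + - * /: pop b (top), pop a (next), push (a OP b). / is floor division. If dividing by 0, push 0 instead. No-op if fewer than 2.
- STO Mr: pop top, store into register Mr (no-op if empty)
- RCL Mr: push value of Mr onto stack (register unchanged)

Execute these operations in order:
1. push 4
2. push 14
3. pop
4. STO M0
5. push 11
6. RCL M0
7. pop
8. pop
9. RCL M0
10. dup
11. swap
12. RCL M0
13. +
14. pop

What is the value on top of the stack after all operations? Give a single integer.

After op 1 (push 4): stack=[4] mem=[0,0,0,0]
After op 2 (push 14): stack=[4,14] mem=[0,0,0,0]
After op 3 (pop): stack=[4] mem=[0,0,0,0]
After op 4 (STO M0): stack=[empty] mem=[4,0,0,0]
After op 5 (push 11): stack=[11] mem=[4,0,0,0]
After op 6 (RCL M0): stack=[11,4] mem=[4,0,0,0]
After op 7 (pop): stack=[11] mem=[4,0,0,0]
After op 8 (pop): stack=[empty] mem=[4,0,0,0]
After op 9 (RCL M0): stack=[4] mem=[4,0,0,0]
After op 10 (dup): stack=[4,4] mem=[4,0,0,0]
After op 11 (swap): stack=[4,4] mem=[4,0,0,0]
After op 12 (RCL M0): stack=[4,4,4] mem=[4,0,0,0]
After op 13 (+): stack=[4,8] mem=[4,0,0,0]
After op 14 (pop): stack=[4] mem=[4,0,0,0]

Answer: 4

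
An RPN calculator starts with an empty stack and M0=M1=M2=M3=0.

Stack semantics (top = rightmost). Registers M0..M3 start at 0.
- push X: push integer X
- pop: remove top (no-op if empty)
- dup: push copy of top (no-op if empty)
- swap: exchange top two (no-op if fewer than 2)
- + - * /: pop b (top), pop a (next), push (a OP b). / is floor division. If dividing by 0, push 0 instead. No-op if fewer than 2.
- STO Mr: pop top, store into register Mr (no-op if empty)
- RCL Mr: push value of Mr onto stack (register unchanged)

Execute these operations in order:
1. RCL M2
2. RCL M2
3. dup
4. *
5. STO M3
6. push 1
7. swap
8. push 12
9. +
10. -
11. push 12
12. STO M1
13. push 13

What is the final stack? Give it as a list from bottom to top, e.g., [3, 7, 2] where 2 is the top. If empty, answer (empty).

After op 1 (RCL M2): stack=[0] mem=[0,0,0,0]
After op 2 (RCL M2): stack=[0,0] mem=[0,0,0,0]
After op 3 (dup): stack=[0,0,0] mem=[0,0,0,0]
After op 4 (*): stack=[0,0] mem=[0,0,0,0]
After op 5 (STO M3): stack=[0] mem=[0,0,0,0]
After op 6 (push 1): stack=[0,1] mem=[0,0,0,0]
After op 7 (swap): stack=[1,0] mem=[0,0,0,0]
After op 8 (push 12): stack=[1,0,12] mem=[0,0,0,0]
After op 9 (+): stack=[1,12] mem=[0,0,0,0]
After op 10 (-): stack=[-11] mem=[0,0,0,0]
After op 11 (push 12): stack=[-11,12] mem=[0,0,0,0]
After op 12 (STO M1): stack=[-11] mem=[0,12,0,0]
After op 13 (push 13): stack=[-11,13] mem=[0,12,0,0]

Answer: [-11, 13]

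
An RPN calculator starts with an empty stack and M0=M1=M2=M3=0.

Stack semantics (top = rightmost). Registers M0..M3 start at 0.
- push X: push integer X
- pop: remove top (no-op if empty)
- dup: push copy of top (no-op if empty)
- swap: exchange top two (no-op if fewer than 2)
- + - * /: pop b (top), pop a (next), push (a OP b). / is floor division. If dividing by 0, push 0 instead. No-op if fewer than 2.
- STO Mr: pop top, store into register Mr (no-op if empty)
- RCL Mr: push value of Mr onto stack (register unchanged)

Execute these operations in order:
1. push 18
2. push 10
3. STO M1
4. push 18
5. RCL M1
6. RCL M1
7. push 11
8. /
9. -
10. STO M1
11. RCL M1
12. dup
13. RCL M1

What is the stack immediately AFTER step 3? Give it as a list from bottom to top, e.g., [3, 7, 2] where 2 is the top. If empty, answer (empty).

After op 1 (push 18): stack=[18] mem=[0,0,0,0]
After op 2 (push 10): stack=[18,10] mem=[0,0,0,0]
After op 3 (STO M1): stack=[18] mem=[0,10,0,0]

[18]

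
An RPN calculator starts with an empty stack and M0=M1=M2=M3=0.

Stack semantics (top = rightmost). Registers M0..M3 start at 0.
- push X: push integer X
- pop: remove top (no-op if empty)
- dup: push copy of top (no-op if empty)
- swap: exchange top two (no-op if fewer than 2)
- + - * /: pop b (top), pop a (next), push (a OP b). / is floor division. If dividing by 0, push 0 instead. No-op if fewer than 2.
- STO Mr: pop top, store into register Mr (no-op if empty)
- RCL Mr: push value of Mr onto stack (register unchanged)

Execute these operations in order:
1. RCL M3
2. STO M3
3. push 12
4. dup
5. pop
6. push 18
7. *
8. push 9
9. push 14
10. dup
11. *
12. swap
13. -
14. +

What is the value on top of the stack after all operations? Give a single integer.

Answer: 403

Derivation:
After op 1 (RCL M3): stack=[0] mem=[0,0,0,0]
After op 2 (STO M3): stack=[empty] mem=[0,0,0,0]
After op 3 (push 12): stack=[12] mem=[0,0,0,0]
After op 4 (dup): stack=[12,12] mem=[0,0,0,0]
After op 5 (pop): stack=[12] mem=[0,0,0,0]
After op 6 (push 18): stack=[12,18] mem=[0,0,0,0]
After op 7 (*): stack=[216] mem=[0,0,0,0]
After op 8 (push 9): stack=[216,9] mem=[0,0,0,0]
After op 9 (push 14): stack=[216,9,14] mem=[0,0,0,0]
After op 10 (dup): stack=[216,9,14,14] mem=[0,0,0,0]
After op 11 (*): stack=[216,9,196] mem=[0,0,0,0]
After op 12 (swap): stack=[216,196,9] mem=[0,0,0,0]
After op 13 (-): stack=[216,187] mem=[0,0,0,0]
After op 14 (+): stack=[403] mem=[0,0,0,0]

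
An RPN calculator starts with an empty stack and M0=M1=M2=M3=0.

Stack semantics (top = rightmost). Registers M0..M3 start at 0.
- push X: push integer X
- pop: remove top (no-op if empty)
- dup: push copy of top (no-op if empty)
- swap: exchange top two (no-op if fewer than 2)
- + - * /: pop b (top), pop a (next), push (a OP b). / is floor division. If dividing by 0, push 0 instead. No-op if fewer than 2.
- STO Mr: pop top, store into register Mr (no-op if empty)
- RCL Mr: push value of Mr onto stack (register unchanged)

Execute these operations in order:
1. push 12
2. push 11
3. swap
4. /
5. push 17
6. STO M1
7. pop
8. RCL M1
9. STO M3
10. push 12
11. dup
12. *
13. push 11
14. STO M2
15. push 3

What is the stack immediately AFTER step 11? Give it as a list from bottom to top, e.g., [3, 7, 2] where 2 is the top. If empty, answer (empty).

After op 1 (push 12): stack=[12] mem=[0,0,0,0]
After op 2 (push 11): stack=[12,11] mem=[0,0,0,0]
After op 3 (swap): stack=[11,12] mem=[0,0,0,0]
After op 4 (/): stack=[0] mem=[0,0,0,0]
After op 5 (push 17): stack=[0,17] mem=[0,0,0,0]
After op 6 (STO M1): stack=[0] mem=[0,17,0,0]
After op 7 (pop): stack=[empty] mem=[0,17,0,0]
After op 8 (RCL M1): stack=[17] mem=[0,17,0,0]
After op 9 (STO M3): stack=[empty] mem=[0,17,0,17]
After op 10 (push 12): stack=[12] mem=[0,17,0,17]
After op 11 (dup): stack=[12,12] mem=[0,17,0,17]

[12, 12]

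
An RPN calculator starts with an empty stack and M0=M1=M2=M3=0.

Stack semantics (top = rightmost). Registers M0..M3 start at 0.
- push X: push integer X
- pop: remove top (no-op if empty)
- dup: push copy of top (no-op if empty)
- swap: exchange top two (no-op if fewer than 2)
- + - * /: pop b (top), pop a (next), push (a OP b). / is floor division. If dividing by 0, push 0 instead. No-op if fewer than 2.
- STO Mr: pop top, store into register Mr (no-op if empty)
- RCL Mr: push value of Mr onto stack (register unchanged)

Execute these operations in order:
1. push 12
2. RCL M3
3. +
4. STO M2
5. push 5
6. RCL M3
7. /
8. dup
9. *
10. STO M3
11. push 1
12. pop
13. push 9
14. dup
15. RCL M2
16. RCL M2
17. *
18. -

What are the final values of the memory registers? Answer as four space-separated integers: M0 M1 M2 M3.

Answer: 0 0 12 0

Derivation:
After op 1 (push 12): stack=[12] mem=[0,0,0,0]
After op 2 (RCL M3): stack=[12,0] mem=[0,0,0,0]
After op 3 (+): stack=[12] mem=[0,0,0,0]
After op 4 (STO M2): stack=[empty] mem=[0,0,12,0]
After op 5 (push 5): stack=[5] mem=[0,0,12,0]
After op 6 (RCL M3): stack=[5,0] mem=[0,0,12,0]
After op 7 (/): stack=[0] mem=[0,0,12,0]
After op 8 (dup): stack=[0,0] mem=[0,0,12,0]
After op 9 (*): stack=[0] mem=[0,0,12,0]
After op 10 (STO M3): stack=[empty] mem=[0,0,12,0]
After op 11 (push 1): stack=[1] mem=[0,0,12,0]
After op 12 (pop): stack=[empty] mem=[0,0,12,0]
After op 13 (push 9): stack=[9] mem=[0,0,12,0]
After op 14 (dup): stack=[9,9] mem=[0,0,12,0]
After op 15 (RCL M2): stack=[9,9,12] mem=[0,0,12,0]
After op 16 (RCL M2): stack=[9,9,12,12] mem=[0,0,12,0]
After op 17 (*): stack=[9,9,144] mem=[0,0,12,0]
After op 18 (-): stack=[9,-135] mem=[0,0,12,0]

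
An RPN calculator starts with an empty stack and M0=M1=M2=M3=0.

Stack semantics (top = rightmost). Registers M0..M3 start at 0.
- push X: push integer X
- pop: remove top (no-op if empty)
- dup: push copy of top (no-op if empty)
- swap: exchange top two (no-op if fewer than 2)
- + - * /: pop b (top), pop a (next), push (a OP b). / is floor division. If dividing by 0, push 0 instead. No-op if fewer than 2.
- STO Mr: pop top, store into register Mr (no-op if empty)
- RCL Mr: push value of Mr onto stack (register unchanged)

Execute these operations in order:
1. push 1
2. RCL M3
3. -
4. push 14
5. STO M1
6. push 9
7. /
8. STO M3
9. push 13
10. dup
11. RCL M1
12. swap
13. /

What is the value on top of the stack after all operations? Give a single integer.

After op 1 (push 1): stack=[1] mem=[0,0,0,0]
After op 2 (RCL M3): stack=[1,0] mem=[0,0,0,0]
After op 3 (-): stack=[1] mem=[0,0,0,0]
After op 4 (push 14): stack=[1,14] mem=[0,0,0,0]
After op 5 (STO M1): stack=[1] mem=[0,14,0,0]
After op 6 (push 9): stack=[1,9] mem=[0,14,0,0]
After op 7 (/): stack=[0] mem=[0,14,0,0]
After op 8 (STO M3): stack=[empty] mem=[0,14,0,0]
After op 9 (push 13): stack=[13] mem=[0,14,0,0]
After op 10 (dup): stack=[13,13] mem=[0,14,0,0]
After op 11 (RCL M1): stack=[13,13,14] mem=[0,14,0,0]
After op 12 (swap): stack=[13,14,13] mem=[0,14,0,0]
After op 13 (/): stack=[13,1] mem=[0,14,0,0]

Answer: 1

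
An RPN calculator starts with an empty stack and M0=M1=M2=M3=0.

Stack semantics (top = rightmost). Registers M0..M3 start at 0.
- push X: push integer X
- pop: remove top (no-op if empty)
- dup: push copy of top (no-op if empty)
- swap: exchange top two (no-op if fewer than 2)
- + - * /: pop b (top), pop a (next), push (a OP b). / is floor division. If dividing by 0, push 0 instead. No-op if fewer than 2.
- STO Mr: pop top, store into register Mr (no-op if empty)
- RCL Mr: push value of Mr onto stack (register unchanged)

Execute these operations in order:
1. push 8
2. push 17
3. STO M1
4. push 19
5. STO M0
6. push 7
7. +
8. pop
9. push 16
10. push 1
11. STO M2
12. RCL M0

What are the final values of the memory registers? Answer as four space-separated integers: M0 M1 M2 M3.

Answer: 19 17 1 0

Derivation:
After op 1 (push 8): stack=[8] mem=[0,0,0,0]
After op 2 (push 17): stack=[8,17] mem=[0,0,0,0]
After op 3 (STO M1): stack=[8] mem=[0,17,0,0]
After op 4 (push 19): stack=[8,19] mem=[0,17,0,0]
After op 5 (STO M0): stack=[8] mem=[19,17,0,0]
After op 6 (push 7): stack=[8,7] mem=[19,17,0,0]
After op 7 (+): stack=[15] mem=[19,17,0,0]
After op 8 (pop): stack=[empty] mem=[19,17,0,0]
After op 9 (push 16): stack=[16] mem=[19,17,0,0]
After op 10 (push 1): stack=[16,1] mem=[19,17,0,0]
After op 11 (STO M2): stack=[16] mem=[19,17,1,0]
After op 12 (RCL M0): stack=[16,19] mem=[19,17,1,0]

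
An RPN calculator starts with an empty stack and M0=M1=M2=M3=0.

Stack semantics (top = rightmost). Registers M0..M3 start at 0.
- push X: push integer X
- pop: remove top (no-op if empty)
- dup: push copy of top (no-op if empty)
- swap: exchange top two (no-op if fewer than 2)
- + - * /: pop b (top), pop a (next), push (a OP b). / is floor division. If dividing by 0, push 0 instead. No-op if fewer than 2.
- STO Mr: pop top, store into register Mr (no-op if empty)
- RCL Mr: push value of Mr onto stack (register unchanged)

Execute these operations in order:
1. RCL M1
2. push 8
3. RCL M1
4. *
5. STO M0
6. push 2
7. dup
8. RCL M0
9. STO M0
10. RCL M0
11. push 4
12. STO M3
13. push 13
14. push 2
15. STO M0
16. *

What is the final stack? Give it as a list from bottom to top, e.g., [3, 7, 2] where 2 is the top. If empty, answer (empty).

Answer: [0, 2, 2, 0]

Derivation:
After op 1 (RCL M1): stack=[0] mem=[0,0,0,0]
After op 2 (push 8): stack=[0,8] mem=[0,0,0,0]
After op 3 (RCL M1): stack=[0,8,0] mem=[0,0,0,0]
After op 4 (*): stack=[0,0] mem=[0,0,0,0]
After op 5 (STO M0): stack=[0] mem=[0,0,0,0]
After op 6 (push 2): stack=[0,2] mem=[0,0,0,0]
After op 7 (dup): stack=[0,2,2] mem=[0,0,0,0]
After op 8 (RCL M0): stack=[0,2,2,0] mem=[0,0,0,0]
After op 9 (STO M0): stack=[0,2,2] mem=[0,0,0,0]
After op 10 (RCL M0): stack=[0,2,2,0] mem=[0,0,0,0]
After op 11 (push 4): stack=[0,2,2,0,4] mem=[0,0,0,0]
After op 12 (STO M3): stack=[0,2,2,0] mem=[0,0,0,4]
After op 13 (push 13): stack=[0,2,2,0,13] mem=[0,0,0,4]
After op 14 (push 2): stack=[0,2,2,0,13,2] mem=[0,0,0,4]
After op 15 (STO M0): stack=[0,2,2,0,13] mem=[2,0,0,4]
After op 16 (*): stack=[0,2,2,0] mem=[2,0,0,4]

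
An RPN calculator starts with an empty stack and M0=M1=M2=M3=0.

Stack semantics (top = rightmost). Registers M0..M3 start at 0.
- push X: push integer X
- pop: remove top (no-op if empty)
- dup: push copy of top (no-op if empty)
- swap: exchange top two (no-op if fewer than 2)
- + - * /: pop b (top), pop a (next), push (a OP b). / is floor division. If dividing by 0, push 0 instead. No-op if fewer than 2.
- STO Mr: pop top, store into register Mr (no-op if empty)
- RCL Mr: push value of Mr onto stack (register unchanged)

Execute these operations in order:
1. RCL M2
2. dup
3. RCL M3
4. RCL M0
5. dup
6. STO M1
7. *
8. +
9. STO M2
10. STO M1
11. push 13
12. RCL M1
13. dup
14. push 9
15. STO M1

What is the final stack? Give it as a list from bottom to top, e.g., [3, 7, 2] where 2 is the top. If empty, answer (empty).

Answer: [13, 0, 0]

Derivation:
After op 1 (RCL M2): stack=[0] mem=[0,0,0,0]
After op 2 (dup): stack=[0,0] mem=[0,0,0,0]
After op 3 (RCL M3): stack=[0,0,0] mem=[0,0,0,0]
After op 4 (RCL M0): stack=[0,0,0,0] mem=[0,0,0,0]
After op 5 (dup): stack=[0,0,0,0,0] mem=[0,0,0,0]
After op 6 (STO M1): stack=[0,0,0,0] mem=[0,0,0,0]
After op 7 (*): stack=[0,0,0] mem=[0,0,0,0]
After op 8 (+): stack=[0,0] mem=[0,0,0,0]
After op 9 (STO M2): stack=[0] mem=[0,0,0,0]
After op 10 (STO M1): stack=[empty] mem=[0,0,0,0]
After op 11 (push 13): stack=[13] mem=[0,0,0,0]
After op 12 (RCL M1): stack=[13,0] mem=[0,0,0,0]
After op 13 (dup): stack=[13,0,0] mem=[0,0,0,0]
After op 14 (push 9): stack=[13,0,0,9] mem=[0,0,0,0]
After op 15 (STO M1): stack=[13,0,0] mem=[0,9,0,0]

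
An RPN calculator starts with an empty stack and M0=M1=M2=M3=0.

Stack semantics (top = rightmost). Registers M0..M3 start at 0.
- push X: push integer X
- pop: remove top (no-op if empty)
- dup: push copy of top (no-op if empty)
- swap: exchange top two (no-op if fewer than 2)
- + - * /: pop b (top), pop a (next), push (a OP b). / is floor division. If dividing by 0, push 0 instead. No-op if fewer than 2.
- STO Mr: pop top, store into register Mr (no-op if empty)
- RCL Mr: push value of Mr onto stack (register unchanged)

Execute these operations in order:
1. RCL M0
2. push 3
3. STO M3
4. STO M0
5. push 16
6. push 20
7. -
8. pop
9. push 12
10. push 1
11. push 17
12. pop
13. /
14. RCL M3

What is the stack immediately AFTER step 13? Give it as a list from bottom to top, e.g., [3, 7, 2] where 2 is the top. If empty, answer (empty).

After op 1 (RCL M0): stack=[0] mem=[0,0,0,0]
After op 2 (push 3): stack=[0,3] mem=[0,0,0,0]
After op 3 (STO M3): stack=[0] mem=[0,0,0,3]
After op 4 (STO M0): stack=[empty] mem=[0,0,0,3]
After op 5 (push 16): stack=[16] mem=[0,0,0,3]
After op 6 (push 20): stack=[16,20] mem=[0,0,0,3]
After op 7 (-): stack=[-4] mem=[0,0,0,3]
After op 8 (pop): stack=[empty] mem=[0,0,0,3]
After op 9 (push 12): stack=[12] mem=[0,0,0,3]
After op 10 (push 1): stack=[12,1] mem=[0,0,0,3]
After op 11 (push 17): stack=[12,1,17] mem=[0,0,0,3]
After op 12 (pop): stack=[12,1] mem=[0,0,0,3]
After op 13 (/): stack=[12] mem=[0,0,0,3]

[12]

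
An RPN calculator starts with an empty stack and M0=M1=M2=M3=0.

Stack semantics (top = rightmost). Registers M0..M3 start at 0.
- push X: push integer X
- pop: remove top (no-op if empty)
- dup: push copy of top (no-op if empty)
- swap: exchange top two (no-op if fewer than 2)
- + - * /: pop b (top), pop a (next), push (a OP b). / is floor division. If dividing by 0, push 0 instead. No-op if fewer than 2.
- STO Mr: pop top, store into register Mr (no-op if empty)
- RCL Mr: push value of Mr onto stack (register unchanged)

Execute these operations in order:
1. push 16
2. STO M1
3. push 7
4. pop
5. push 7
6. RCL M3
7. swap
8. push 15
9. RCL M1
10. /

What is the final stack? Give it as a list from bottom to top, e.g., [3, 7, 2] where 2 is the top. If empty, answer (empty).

After op 1 (push 16): stack=[16] mem=[0,0,0,0]
After op 2 (STO M1): stack=[empty] mem=[0,16,0,0]
After op 3 (push 7): stack=[7] mem=[0,16,0,0]
After op 4 (pop): stack=[empty] mem=[0,16,0,0]
After op 5 (push 7): stack=[7] mem=[0,16,0,0]
After op 6 (RCL M3): stack=[7,0] mem=[0,16,0,0]
After op 7 (swap): stack=[0,7] mem=[0,16,0,0]
After op 8 (push 15): stack=[0,7,15] mem=[0,16,0,0]
After op 9 (RCL M1): stack=[0,7,15,16] mem=[0,16,0,0]
After op 10 (/): stack=[0,7,0] mem=[0,16,0,0]

Answer: [0, 7, 0]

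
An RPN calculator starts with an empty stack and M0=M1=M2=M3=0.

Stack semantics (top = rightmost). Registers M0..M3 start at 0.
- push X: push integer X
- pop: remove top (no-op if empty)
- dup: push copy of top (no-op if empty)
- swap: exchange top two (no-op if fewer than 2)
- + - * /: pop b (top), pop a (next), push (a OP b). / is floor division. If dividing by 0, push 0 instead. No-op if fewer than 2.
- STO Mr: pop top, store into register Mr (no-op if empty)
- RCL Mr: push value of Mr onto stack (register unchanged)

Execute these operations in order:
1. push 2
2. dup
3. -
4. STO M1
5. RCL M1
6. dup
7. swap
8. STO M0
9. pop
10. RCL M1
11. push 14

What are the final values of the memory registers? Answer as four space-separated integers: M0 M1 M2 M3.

Answer: 0 0 0 0

Derivation:
After op 1 (push 2): stack=[2] mem=[0,0,0,0]
After op 2 (dup): stack=[2,2] mem=[0,0,0,0]
After op 3 (-): stack=[0] mem=[0,0,0,0]
After op 4 (STO M1): stack=[empty] mem=[0,0,0,0]
After op 5 (RCL M1): stack=[0] mem=[0,0,0,0]
After op 6 (dup): stack=[0,0] mem=[0,0,0,0]
After op 7 (swap): stack=[0,0] mem=[0,0,0,0]
After op 8 (STO M0): stack=[0] mem=[0,0,0,0]
After op 9 (pop): stack=[empty] mem=[0,0,0,0]
After op 10 (RCL M1): stack=[0] mem=[0,0,0,0]
After op 11 (push 14): stack=[0,14] mem=[0,0,0,0]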